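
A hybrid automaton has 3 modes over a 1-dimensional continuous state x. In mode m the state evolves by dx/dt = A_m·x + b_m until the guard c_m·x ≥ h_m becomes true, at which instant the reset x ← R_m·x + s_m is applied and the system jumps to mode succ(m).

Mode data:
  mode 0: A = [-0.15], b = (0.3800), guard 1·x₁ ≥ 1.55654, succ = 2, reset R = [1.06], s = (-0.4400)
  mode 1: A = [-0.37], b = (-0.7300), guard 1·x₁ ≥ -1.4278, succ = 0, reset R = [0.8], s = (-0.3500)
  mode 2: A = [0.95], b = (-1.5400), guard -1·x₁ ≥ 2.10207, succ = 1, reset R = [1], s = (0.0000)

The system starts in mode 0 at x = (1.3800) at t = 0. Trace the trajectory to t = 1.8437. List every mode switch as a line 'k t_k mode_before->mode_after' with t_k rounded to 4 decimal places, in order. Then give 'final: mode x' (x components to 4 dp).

Mode 0: guard c·x = 1.5565 hit at Δt = 1.1076 (t = 1.1076), x⁻ = (1.5565) → reset → x⁺ = (1.2099), jump to mode 2
Mode 2: flow for 0.7361 to horizon, guard not reached → x = (0.7937)

1 1.1076 0->2
final: 2 0.7937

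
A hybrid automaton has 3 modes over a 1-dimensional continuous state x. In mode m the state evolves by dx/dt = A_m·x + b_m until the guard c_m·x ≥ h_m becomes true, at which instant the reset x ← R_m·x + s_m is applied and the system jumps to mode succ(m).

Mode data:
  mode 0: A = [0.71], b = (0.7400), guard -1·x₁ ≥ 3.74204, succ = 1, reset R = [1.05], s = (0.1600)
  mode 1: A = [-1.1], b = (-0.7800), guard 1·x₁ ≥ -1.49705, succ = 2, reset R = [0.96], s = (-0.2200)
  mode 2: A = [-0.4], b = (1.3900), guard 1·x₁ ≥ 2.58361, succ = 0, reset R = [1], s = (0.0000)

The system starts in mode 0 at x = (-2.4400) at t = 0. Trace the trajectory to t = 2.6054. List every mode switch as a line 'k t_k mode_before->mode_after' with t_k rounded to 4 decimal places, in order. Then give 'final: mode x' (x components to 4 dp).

Mode 0: guard c·x = 3.7420 hit at Δt = 0.9272 (t = 0.9272), x⁻ = (-3.7420) → reset → x⁺ = (-3.7691), jump to mode 1
Mode 1: guard c·x = -1.4970 hit at Δt = 1.2334 (t = 2.1606), x⁻ = (-1.4971) → reset → x⁺ = (-1.6572), jump to mode 2
Mode 2: flow for 0.4448 to horizon, guard not reached → x = (-0.8207)

1 0.9272 0->1
2 2.1606 1->2
final: 2 -0.8207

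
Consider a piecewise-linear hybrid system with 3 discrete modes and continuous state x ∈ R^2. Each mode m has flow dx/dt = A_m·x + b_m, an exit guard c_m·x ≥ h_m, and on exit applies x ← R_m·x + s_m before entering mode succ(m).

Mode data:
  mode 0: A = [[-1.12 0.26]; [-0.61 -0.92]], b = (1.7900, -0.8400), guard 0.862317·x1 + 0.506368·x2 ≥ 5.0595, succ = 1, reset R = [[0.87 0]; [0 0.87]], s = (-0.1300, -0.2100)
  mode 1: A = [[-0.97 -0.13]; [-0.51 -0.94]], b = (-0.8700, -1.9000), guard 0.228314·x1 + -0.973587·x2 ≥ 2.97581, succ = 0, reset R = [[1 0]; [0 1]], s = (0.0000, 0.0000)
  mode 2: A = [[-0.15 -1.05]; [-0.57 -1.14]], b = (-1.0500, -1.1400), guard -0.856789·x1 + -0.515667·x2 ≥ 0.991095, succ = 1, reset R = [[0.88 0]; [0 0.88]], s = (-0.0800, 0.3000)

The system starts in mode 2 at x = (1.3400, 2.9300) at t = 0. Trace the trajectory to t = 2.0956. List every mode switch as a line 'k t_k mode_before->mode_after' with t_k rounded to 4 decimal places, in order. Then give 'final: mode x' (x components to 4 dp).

1 1.1902 2->1
final: 1 -1.0112 -0.6100

Mode 2: guard c·x = 0.9911 hit at Δt = 1.1902 (t = 1.1902), x⁻ = (-1.2854, 0.2137) → reset → x⁺ = (-1.2111, 0.4881), jump to mode 1
Mode 1: flow for 0.9054 to horizon, guard not reached → x = (-1.0112, -0.6100)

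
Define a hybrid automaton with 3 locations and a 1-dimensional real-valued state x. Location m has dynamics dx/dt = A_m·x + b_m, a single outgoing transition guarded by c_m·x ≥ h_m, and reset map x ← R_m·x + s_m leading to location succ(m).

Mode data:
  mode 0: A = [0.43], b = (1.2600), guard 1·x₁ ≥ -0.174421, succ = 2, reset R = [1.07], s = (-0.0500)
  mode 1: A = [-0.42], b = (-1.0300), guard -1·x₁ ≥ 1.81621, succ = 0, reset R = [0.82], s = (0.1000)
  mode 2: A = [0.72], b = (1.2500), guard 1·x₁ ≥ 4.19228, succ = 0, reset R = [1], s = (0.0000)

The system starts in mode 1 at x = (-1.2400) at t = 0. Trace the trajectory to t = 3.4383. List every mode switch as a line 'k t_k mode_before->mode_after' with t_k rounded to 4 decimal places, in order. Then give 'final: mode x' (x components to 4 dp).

Mode 1: guard c·x = 1.8162 hit at Δt = 1.5354 (t = 1.5354), x⁻ = (-1.8162) → reset → x⁺ = (-1.3893), jump to mode 0
Mode 0: guard c·x = -0.1744 hit at Δt = 1.3519 (t = 2.8873), x⁻ = (-0.1744) → reset → x⁺ = (-0.2366), jump to mode 2
Mode 2: flow for 0.5510 to horizon, guard not reached → x = (0.4935)

1 1.5354 1->0
2 2.8873 0->2
final: 2 0.4935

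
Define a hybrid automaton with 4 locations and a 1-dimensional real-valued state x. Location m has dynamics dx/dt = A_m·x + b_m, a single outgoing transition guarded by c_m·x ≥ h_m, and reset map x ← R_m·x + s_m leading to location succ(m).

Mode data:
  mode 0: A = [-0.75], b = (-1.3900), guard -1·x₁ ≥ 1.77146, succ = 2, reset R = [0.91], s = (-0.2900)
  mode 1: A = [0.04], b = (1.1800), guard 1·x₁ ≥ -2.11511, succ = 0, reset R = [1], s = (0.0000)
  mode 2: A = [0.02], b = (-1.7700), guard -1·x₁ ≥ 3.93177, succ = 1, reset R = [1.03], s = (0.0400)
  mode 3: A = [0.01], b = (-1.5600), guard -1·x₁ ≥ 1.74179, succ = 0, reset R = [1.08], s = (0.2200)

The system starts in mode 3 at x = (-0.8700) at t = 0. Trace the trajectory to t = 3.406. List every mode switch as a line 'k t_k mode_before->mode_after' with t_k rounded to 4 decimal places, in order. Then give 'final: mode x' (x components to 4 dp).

Mode 3: guard c·x = 1.7418 hit at Δt = 0.5542 (t = 0.5542), x⁻ = (-1.7418) → reset → x⁺ = (-1.6611), jump to mode 0
Mode 0: guard c·x = 1.7715 hit at Δt = 1.1378 (t = 1.6920), x⁻ = (-1.7715) → reset → x⁺ = (-1.9020), jump to mode 2
Mode 2: guard c·x = 3.9318 hit at Δt = 1.1102 (t = 2.8022), x⁻ = (-3.9318) → reset → x⁺ = (-4.0097), jump to mode 1
Mode 1: flow for 0.6038 to horizon, guard not reached → x = (-3.3866)

1 0.5542 3->0
2 1.6920 0->2
3 2.8022 2->1
final: 1 -3.3866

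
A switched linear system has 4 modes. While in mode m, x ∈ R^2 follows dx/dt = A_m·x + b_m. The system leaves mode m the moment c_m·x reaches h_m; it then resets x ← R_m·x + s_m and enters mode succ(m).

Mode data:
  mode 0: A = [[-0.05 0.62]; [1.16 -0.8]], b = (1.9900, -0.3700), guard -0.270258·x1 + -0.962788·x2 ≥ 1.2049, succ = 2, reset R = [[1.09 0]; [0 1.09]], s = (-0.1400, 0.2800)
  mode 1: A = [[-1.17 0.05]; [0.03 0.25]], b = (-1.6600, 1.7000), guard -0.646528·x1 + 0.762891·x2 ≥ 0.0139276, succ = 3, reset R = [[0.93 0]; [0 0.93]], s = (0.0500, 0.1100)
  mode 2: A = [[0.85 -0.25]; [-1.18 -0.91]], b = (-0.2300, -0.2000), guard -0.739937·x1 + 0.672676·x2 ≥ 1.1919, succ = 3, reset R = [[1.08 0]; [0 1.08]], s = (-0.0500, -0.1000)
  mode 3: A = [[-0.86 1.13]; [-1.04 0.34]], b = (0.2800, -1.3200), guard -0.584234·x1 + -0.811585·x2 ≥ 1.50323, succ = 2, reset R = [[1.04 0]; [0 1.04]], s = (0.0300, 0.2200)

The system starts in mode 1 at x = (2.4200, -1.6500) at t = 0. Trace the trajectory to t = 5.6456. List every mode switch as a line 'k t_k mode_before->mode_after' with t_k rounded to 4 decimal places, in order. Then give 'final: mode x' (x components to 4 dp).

1 0.9870 1->3
2 2.0483 3->2
3 3.1242 2->3
4 5.1662 3->2
final: 2 -1.0424 -0.4547

Mode 1: guard c·x = 0.0139 hit at Δt = 0.9870 (t = 0.9870), x⁻ = (-0.2325, -0.1788) → reset → x⁺ = (-0.1662, -0.0563), jump to mode 3
Mode 3: guard c·x = 1.5032 hit at Δt = 1.0613 (t = 2.0483), x⁻ = (-0.5469, -1.4585) → reset → x⁺ = (-0.5388, -1.2968), jump to mode 2
Mode 2: guard c·x = 1.1919 hit at Δt = 1.0759 (t = 3.1242), x⁻ = (-1.4619, 0.1638) → reset → x⁺ = (-1.6289, 0.0769), jump to mode 3
Mode 3: guard c·x = 1.5032 hit at Δt = 2.0420 (t = 5.1662), x⁻ = (-0.6879, -1.3570) → reset → x⁺ = (-0.6854, -1.1913), jump to mode 2
Mode 2: flow for 0.4794 to horizon, guard not reached → x = (-1.0424, -0.4547)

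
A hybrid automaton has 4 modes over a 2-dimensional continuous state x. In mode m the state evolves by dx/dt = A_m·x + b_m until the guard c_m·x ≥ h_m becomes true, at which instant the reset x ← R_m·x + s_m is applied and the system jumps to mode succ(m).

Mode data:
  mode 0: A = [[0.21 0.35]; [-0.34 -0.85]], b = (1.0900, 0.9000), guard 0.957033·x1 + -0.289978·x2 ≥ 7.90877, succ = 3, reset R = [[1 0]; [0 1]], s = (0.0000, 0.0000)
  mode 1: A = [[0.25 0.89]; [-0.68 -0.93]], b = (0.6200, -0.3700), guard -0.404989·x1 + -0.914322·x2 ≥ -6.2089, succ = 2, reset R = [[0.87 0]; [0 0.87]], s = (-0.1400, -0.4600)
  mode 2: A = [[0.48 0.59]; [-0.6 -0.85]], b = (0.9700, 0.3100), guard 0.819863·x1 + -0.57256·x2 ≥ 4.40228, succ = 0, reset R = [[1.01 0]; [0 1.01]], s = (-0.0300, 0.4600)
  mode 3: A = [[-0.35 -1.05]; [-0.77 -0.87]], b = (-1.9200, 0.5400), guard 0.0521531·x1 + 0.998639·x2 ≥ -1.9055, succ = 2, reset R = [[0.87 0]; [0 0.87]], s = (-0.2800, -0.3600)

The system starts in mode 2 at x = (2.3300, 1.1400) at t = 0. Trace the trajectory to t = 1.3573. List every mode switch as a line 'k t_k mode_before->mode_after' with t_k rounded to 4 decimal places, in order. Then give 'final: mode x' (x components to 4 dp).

1 0.9035 2->0
final: 0 5.8477 -0.5187

Mode 2: guard c·x = 4.4023 hit at Δt = 0.9035 (t = 0.9035), x⁻ = (4.8825, -0.6974) → reset → x⁺ = (4.9014, -0.2443), jump to mode 0
Mode 0: flow for 0.4538 to horizon, guard not reached → x = (5.8477, -0.5187)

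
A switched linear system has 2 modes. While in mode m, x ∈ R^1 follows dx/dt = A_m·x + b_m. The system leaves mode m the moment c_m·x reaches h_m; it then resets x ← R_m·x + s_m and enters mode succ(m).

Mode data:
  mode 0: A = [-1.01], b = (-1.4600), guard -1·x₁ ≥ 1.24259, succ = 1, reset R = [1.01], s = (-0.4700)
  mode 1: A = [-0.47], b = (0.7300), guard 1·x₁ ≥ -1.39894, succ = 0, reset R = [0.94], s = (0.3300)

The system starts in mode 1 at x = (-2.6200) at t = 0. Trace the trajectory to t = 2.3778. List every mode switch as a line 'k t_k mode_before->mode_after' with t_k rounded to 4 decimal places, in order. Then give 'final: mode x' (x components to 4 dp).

1 0.7365 1->0
2 1.5478 0->1
3 1.7707 1->0
final: 0 -1.1961

Mode 1: guard c·x = -1.3989 hit at Δt = 0.7365 (t = 0.7365), x⁻ = (-1.3989) → reset → x⁺ = (-0.9850), jump to mode 0
Mode 0: guard c·x = 1.2426 hit at Δt = 0.8113 (t = 1.5478), x⁻ = (-1.2426) → reset → x⁺ = (-1.7250), jump to mode 1
Mode 1: guard c·x = -1.3989 hit at Δt = 0.2229 (t = 1.7707), x⁻ = (-1.3989) → reset → x⁺ = (-0.9850), jump to mode 0
Mode 0: flow for 0.6071 to horizon, guard not reached → x = (-1.1961)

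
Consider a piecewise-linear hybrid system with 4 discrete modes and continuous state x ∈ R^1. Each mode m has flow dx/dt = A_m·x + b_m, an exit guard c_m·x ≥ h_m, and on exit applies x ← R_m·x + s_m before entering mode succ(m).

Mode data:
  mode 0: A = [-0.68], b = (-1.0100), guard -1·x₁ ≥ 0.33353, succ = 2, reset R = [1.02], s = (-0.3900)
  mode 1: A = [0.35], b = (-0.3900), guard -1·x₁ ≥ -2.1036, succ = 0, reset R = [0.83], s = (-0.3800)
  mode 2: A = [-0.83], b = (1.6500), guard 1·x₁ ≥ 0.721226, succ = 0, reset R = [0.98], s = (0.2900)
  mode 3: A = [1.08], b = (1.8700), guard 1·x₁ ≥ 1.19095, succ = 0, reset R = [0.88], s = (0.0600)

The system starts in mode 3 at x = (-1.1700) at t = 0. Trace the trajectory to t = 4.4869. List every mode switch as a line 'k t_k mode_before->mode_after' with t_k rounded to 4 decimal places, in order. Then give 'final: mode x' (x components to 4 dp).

Mode 3: guard c·x = 1.1909 hit at Δt = 1.5274 (t = 1.5274), x⁻ = (1.1909) → reset → x⁺ = (1.1080), jump to mode 0
Mode 0: guard c·x = 0.3335 hit at Δt = 1.1936 (t = 2.7210), x⁻ = (-0.3335) → reset → x⁺ = (-0.7302), jump to mode 2
Mode 2: guard c·x = 0.7212 hit at Δt = 0.9199 (t = 3.6409), x⁻ = (0.7212) → reset → x⁺ = (0.9968), jump to mode 0
Mode 0: flow for 0.8460 to horizon, guard not reached → x = (-0.0890)

1 1.5274 3->0
2 2.7210 0->2
3 3.6409 2->0
final: 0 -0.0890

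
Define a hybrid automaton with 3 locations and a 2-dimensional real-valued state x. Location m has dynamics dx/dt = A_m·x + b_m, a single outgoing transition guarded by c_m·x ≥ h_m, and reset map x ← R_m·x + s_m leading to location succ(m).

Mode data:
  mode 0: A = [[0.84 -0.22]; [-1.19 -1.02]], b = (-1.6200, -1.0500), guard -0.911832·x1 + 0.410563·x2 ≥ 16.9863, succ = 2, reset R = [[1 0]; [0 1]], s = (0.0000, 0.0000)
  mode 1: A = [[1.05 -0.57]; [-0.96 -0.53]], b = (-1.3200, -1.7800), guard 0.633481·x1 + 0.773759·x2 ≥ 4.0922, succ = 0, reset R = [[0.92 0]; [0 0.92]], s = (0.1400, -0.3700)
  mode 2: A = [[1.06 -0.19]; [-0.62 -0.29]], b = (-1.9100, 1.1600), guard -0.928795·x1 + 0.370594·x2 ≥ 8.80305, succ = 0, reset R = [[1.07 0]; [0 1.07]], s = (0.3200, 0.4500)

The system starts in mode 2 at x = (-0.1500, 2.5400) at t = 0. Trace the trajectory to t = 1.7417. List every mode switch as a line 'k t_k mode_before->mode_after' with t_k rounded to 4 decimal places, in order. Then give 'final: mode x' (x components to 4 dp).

1 1.2826 2->0
final: 0 -12.9674 7.8166

Mode 2: guard c·x = 8.8031 hit at Δt = 1.2826 (t = 1.2826), x⁻ = (-7.4439, 5.0976) → reset → x⁺ = (-7.6450, 5.9045), jump to mode 0
Mode 0: flow for 0.4591 to horizon, guard not reached → x = (-12.9674, 7.8166)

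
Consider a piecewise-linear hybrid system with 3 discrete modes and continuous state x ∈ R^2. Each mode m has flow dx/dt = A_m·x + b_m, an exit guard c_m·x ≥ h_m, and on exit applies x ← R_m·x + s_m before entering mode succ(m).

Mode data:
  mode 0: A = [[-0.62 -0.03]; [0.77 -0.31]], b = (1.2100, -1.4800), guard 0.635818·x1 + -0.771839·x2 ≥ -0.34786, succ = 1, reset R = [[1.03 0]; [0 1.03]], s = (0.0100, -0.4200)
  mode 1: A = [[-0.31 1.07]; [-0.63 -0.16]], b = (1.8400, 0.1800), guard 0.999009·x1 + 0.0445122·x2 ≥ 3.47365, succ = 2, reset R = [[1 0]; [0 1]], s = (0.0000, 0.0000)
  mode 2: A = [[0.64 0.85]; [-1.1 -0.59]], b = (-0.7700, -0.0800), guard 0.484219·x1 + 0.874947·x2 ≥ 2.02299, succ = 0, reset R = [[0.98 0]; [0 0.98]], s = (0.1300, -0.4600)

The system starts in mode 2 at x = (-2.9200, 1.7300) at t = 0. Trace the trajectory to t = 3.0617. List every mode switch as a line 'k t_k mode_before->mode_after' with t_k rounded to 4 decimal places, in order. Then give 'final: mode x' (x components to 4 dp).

Mode 2: guard c·x = 2.0230 hit at Δt = 1.3600 (t = 1.3600), x⁻ = (-3.3373, 4.1591) → reset → x⁺ = (-3.1406, 3.6159), jump to mode 0
Mode 0: guard c·x = -0.3479 hit at Δt = 1.1189 (t = 2.4789), x⁻ = (-0.6241, -0.0635) → reset → x⁺ = (-0.6329, -0.4854), jump to mode 1
Mode 1: flow for 0.5828 to horizon, guard not reached → x = (0.2530, -0.2788)

1 1.3600 2->0
2 2.4789 0->1
final: 1 0.2530 -0.2788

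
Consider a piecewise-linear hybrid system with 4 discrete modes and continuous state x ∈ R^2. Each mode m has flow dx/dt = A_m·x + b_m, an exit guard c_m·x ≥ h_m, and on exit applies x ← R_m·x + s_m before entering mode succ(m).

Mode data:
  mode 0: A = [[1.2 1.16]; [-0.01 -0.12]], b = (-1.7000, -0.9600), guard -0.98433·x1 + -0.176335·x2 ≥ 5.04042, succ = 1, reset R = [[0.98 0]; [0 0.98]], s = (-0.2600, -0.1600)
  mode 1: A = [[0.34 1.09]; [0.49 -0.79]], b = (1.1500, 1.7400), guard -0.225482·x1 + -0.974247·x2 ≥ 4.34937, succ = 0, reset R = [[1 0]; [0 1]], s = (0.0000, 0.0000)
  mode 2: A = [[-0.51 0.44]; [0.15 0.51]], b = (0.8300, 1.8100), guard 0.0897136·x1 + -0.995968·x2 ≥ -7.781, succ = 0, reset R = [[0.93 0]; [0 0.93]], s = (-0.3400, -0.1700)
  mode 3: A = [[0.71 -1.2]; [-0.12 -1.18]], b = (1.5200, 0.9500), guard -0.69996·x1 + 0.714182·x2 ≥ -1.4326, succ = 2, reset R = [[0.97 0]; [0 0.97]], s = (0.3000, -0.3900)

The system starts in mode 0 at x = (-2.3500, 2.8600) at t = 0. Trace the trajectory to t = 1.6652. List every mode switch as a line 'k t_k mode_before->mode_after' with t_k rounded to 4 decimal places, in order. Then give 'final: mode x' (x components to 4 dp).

Mode 0: guard c·x = 5.0404 hit at Δt = 0.9452 (t = 0.9452), x⁻ = (-5.4301, 1.7271) → reset → x⁺ = (-5.5814, 1.5325), jump to mode 1
Mode 1: flow for 0.7200 to horizon, guard not reached → x = (-5.3781, 0.3703)

1 0.9452 0->1
final: 1 -5.3781 0.3703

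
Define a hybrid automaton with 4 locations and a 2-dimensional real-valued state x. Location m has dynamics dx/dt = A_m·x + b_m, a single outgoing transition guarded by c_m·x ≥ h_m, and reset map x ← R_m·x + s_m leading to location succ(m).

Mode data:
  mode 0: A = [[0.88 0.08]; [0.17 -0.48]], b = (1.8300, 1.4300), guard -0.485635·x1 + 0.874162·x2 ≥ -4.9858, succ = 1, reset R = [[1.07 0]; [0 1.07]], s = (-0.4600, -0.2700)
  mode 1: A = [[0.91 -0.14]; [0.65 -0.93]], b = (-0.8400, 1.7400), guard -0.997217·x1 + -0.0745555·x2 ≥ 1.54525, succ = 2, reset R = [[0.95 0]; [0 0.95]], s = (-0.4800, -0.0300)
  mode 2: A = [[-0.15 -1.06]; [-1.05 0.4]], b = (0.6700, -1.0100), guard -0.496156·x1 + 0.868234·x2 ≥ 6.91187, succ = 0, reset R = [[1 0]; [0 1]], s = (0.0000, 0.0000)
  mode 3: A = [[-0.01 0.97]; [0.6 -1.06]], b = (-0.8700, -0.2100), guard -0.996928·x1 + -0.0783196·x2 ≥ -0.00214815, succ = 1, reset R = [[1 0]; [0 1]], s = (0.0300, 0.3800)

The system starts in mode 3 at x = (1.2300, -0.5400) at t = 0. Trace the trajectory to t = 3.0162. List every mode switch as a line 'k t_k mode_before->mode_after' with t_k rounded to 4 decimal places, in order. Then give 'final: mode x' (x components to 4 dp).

1 1.1147 3->1
2 2.1982 1->2
final: 2 -2.5536 2.4152

Mode 3: guard c·x = -0.0021 hit at Δt = 1.1147 (t = 1.1147), x⁻ = (0.0115, -0.1186) → reset → x⁺ = (0.0415, 0.2614), jump to mode 1
Mode 1: guard c·x = 1.5453 hit at Δt = 1.0835 (t = 2.1982), x⁻ = (-1.6195, 0.9356) → reset → x⁺ = (-2.0185, 0.8588), jump to mode 2
Mode 2: flow for 0.8180 to horizon, guard not reached → x = (-2.5536, 2.4152)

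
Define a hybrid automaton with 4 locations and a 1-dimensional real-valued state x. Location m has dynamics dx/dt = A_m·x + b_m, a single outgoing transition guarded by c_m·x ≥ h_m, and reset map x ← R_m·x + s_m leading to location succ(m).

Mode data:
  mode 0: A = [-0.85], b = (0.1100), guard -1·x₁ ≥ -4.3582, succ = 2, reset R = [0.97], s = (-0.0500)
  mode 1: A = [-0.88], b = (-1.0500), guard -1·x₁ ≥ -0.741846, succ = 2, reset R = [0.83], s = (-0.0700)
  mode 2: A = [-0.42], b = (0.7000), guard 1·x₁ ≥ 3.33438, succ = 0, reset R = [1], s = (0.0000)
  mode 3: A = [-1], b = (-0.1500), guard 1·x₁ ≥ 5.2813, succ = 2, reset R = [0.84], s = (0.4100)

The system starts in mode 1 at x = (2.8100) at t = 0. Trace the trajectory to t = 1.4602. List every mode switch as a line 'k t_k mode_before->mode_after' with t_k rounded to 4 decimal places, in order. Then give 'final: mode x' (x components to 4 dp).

1 0.8261 1->2
final: 2 0.8078

Mode 1: guard c·x = -0.7418 hit at Δt = 0.8261 (t = 0.8261), x⁻ = (0.7418) → reset → x⁺ = (0.5457), jump to mode 2
Mode 2: flow for 0.6341 to horizon, guard not reached → x = (0.8078)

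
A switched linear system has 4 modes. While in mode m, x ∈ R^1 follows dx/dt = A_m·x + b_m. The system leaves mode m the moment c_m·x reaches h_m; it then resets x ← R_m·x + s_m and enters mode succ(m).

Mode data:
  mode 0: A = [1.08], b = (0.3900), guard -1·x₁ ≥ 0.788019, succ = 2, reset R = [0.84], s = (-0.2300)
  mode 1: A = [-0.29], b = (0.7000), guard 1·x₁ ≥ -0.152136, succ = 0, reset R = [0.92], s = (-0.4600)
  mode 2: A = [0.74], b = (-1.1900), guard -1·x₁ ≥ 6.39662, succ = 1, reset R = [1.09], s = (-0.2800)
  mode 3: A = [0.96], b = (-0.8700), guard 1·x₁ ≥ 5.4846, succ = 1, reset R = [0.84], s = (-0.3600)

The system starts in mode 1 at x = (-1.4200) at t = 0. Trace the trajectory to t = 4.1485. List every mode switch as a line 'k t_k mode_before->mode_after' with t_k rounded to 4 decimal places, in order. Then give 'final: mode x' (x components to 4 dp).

Mode 1: guard c·x = -0.1521 hit at Δt = 1.3846 (t = 1.3846), x⁻ = (-0.1521) → reset → x⁺ = (-0.6000), jump to mode 0
Mode 0: guard c·x = 0.7880 hit at Δt = 0.5377 (t = 1.9223), x⁻ = (-0.7880) → reset → x⁺ = (-0.8919), jump to mode 2
Mode 2: guard c·x = 6.3966 hit at Δt = 1.5726 (t = 3.4949), x⁻ = (-6.3966) → reset → x⁺ = (-7.2523), jump to mode 1
Mode 1: flow for 0.6536 to horizon, guard not reached → x = (-5.5833)

1 1.3846 1->0
2 1.9223 0->2
3 3.4949 2->1
final: 1 -5.5833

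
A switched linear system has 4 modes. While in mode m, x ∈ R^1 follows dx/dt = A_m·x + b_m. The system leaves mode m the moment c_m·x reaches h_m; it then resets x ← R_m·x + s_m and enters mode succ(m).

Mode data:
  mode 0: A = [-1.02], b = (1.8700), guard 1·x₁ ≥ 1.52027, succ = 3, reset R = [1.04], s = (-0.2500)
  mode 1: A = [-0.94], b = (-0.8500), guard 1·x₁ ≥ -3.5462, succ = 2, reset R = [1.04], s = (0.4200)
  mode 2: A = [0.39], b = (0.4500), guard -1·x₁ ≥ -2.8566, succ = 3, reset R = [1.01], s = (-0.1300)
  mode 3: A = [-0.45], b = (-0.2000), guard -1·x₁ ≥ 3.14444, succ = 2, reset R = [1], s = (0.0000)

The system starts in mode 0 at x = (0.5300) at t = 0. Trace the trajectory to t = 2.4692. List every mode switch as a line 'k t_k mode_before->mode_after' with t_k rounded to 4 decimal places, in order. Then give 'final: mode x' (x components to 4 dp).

Mode 0: guard c·x = 1.5203 hit at Δt = 1.3983 (t = 1.3983), x⁻ = (1.5203) → reset → x⁺ = (1.3311), jump to mode 3
Mode 3: flow for 1.0709 to horizon, guard not reached → x = (0.6521)

1 1.3983 0->3
final: 3 0.6521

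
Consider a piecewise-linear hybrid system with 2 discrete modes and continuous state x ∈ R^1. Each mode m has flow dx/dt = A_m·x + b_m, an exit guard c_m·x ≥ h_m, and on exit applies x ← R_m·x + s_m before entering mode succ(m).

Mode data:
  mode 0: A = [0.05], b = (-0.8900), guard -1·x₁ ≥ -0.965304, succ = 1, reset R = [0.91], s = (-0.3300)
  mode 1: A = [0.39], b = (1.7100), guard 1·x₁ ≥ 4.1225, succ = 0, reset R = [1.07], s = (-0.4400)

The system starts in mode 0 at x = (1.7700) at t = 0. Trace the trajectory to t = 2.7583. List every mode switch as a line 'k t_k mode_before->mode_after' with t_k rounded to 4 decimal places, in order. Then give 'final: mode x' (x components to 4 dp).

Mode 0: guard c·x = -0.9653 hit at Δt = 0.9796 (t = 0.9796), x⁻ = (0.9653) → reset → x⁺ = (0.5484), jump to mode 1
Mode 1: guard c·x = 4.1225 hit at Δt = 1.3973 (t = 2.3769), x⁻ = (4.1225) → reset → x⁺ = (3.9711), jump to mode 0
Mode 0: flow for 0.3814 to horizon, guard not reached → x = (3.7048)

1 0.9796 0->1
2 2.3769 1->0
final: 0 3.7048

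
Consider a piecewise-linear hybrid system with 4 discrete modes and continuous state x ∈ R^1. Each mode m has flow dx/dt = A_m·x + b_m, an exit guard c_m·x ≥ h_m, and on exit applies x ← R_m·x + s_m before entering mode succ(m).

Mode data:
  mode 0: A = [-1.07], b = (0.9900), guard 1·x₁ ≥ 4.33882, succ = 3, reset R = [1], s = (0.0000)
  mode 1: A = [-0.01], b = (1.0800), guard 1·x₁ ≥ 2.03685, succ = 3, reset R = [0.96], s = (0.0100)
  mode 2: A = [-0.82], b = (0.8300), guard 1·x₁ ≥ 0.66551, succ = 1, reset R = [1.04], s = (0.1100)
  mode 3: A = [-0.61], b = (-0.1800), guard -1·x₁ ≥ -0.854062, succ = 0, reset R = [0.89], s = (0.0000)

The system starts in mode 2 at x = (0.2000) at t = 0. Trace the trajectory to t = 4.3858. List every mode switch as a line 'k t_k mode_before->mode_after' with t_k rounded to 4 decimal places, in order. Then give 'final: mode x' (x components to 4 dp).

1 1.0382 2->1
2 2.1967 1->3
3 3.3058 3->0
final: 0 0.8732

Mode 2: guard c·x = 0.6655 hit at Δt = 1.0382 (t = 1.0382), x⁻ = (0.6655) → reset → x⁺ = (0.8021), jump to mode 1
Mode 1: guard c·x = 2.0368 hit at Δt = 1.1585 (t = 2.1967), x⁻ = (2.0368) → reset → x⁺ = (1.9654), jump to mode 3
Mode 3: guard c·x = -0.8541 hit at Δt = 1.1091 (t = 3.3058), x⁻ = (0.8541) → reset → x⁺ = (0.7601), jump to mode 0
Mode 0: flow for 1.0800 to horizon, guard not reached → x = (0.8732)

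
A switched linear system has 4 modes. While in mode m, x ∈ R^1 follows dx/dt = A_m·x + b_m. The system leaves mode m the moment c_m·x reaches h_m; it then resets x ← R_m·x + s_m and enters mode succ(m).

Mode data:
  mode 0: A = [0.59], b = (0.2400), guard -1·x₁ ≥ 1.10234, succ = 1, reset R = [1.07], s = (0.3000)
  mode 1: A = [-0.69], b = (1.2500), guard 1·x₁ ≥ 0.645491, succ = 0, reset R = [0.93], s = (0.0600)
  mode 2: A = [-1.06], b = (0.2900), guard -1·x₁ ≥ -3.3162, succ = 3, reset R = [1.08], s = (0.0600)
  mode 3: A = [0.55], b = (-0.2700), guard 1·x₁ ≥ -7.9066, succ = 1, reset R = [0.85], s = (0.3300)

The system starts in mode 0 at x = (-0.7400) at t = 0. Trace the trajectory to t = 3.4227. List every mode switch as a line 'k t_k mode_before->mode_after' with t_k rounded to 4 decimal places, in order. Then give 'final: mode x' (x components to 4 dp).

Mode 0: guard c·x = 1.1023 hit at Δt = 1.2473 (t = 1.2473), x⁻ = (-1.1023) → reset → x⁺ = (-0.8795), jump to mode 1
Mode 1: guard c·x = 0.6455 hit at Δt = 1.2120 (t = 2.4593), x⁻ = (0.6455) → reset → x⁺ = (0.6603), jump to mode 0
Mode 0: flow for 0.9634 to horizon, guard not reached → x = (1.4771)

1 1.2473 0->1
2 2.4593 1->0
final: 0 1.4771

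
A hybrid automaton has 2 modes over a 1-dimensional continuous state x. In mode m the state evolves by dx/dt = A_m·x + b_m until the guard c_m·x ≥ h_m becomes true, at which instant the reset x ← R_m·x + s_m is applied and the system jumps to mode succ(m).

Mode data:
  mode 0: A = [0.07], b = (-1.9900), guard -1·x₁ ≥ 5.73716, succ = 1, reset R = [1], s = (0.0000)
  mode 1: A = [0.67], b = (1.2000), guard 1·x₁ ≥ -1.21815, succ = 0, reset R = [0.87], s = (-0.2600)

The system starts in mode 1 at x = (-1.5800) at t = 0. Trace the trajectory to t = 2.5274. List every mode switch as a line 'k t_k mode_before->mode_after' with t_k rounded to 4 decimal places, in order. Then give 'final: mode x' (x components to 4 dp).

Mode 1: guard c·x = -1.2182 hit at Δt = 1.4905 (t = 1.4905), x⁻ = (-1.2182) → reset → x⁺ = (-1.3198), jump to mode 0
Mode 0: flow for 1.0369 to horizon, guard not reached → x = (-3.5593)

1 1.4905 1->0
final: 0 -3.5593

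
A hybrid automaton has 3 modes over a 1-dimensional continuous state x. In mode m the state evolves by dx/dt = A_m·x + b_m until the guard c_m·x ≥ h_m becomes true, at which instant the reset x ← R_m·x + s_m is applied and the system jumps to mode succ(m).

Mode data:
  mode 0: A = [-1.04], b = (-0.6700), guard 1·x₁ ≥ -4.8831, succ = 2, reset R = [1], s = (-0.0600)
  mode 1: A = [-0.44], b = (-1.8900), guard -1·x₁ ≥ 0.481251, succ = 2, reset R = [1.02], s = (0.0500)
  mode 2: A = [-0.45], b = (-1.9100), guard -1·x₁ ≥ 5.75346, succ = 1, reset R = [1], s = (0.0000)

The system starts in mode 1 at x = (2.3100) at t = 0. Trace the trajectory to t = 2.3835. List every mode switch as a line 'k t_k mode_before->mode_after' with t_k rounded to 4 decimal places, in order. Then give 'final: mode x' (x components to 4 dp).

1 1.2481 1->2
final: 2 -1.9625

Mode 1: guard c·x = 0.4813 hit at Δt = 1.2481 (t = 1.2481), x⁻ = (-0.4813) → reset → x⁺ = (-0.4409), jump to mode 2
Mode 2: flow for 1.1354 to horizon, guard not reached → x = (-1.9625)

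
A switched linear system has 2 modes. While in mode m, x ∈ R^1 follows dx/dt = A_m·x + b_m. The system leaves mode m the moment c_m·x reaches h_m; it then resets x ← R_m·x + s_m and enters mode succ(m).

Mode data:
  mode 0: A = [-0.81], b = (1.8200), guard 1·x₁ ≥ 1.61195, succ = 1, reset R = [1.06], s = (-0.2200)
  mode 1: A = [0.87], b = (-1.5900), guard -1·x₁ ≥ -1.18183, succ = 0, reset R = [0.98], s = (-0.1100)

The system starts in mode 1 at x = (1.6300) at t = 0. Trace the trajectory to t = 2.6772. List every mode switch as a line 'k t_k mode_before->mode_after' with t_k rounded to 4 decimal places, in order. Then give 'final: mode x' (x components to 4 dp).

1 1.3612 1->0
2 2.1457 0->1
final: 1 1.2894

Mode 1: guard c·x = -1.1818 hit at Δt = 1.3612 (t = 1.3612), x⁻ = (1.1818) → reset → x⁺ = (1.0482), jump to mode 0
Mode 0: guard c·x = 1.6119 hit at Δt = 0.7845 (t = 2.1457), x⁻ = (1.6119) → reset → x⁺ = (1.4887), jump to mode 1
Mode 1: flow for 0.5315 to horizon, guard not reached → x = (1.2894)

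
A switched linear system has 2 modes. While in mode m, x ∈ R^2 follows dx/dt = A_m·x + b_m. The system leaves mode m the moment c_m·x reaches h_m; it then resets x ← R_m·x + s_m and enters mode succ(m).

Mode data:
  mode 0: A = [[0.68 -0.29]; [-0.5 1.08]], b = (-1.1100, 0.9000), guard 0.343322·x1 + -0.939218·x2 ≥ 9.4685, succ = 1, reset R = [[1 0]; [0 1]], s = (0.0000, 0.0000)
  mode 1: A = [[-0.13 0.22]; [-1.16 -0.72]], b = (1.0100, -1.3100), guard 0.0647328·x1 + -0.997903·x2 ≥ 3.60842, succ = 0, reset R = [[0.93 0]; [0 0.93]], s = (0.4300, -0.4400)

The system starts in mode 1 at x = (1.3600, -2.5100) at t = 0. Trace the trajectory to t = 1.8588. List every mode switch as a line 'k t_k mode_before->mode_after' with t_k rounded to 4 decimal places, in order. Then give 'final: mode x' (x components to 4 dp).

1 1.2394 1->0
final: 0 3.1466 -7.4781

Mode 1: guard c·x = 3.6084 hit at Δt = 1.2394 (t = 1.2394), x⁻ = (1.5380, -3.5162) → reset → x⁺ = (1.8604, -3.7101), jump to mode 0
Mode 0: flow for 0.6194 to horizon, guard not reached → x = (3.1466, -7.4781)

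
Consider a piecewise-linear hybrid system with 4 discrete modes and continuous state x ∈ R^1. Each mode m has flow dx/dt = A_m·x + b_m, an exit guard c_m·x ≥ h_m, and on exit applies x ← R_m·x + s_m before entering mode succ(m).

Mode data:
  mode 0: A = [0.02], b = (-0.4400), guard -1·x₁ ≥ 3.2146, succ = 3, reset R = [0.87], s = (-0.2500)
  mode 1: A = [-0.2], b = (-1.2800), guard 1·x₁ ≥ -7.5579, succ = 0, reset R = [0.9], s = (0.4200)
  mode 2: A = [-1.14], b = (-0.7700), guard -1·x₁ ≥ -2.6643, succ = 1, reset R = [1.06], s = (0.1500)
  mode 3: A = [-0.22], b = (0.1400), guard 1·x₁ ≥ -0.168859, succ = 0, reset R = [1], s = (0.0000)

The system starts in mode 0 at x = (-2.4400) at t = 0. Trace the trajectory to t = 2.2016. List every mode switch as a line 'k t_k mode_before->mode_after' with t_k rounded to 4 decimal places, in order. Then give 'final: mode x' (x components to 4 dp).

Mode 0: guard c·x = 3.2146 hit at Δt = 1.5601 (t = 1.5601), x⁻ = (-3.2146) → reset → x⁺ = (-3.0467), jump to mode 3
Mode 3: flow for 0.6415 to horizon, guard not reached → x = (-2.5619)

1 1.5601 0->3
final: 3 -2.5619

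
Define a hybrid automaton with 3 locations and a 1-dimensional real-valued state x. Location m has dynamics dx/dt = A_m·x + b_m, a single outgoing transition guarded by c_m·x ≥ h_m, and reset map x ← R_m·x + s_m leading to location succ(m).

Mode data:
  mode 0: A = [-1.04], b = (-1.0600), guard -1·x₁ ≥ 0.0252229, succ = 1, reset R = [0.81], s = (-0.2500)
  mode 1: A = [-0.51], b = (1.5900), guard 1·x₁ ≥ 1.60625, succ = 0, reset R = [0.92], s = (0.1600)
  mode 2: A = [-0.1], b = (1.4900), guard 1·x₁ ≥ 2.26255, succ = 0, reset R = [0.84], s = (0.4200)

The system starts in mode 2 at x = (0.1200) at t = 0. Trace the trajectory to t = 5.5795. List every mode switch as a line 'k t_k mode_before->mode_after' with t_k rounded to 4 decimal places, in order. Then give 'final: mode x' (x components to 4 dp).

Mode 2: guard c·x = 2.2626 hit at Δt = 1.5661 (t = 1.5661), x⁻ = (2.2625) → reset → x⁺ = (2.3205), jump to mode 0
Mode 0: guard c·x = 0.0252 hit at Δt = 1.1653 (t = 2.7314), x⁻ = (-0.0252) → reset → x⁺ = (-0.2704), jump to mode 1
Mode 1: guard c·x = 1.6062 hit at Δt = 1.5828 (t = 4.3142), x⁻ = (1.6062) → reset → x⁺ = (1.6377), jump to mode 0
Mode 0: guard c·x = 0.0252 hit at Δt = 0.9454 (t = 5.2596), x⁻ = (-0.0252) → reset → x⁺ = (-0.2704), jump to mode 1
Mode 1: flow for 0.3199 to horizon, guard not reached → x = (0.2396)

1 1.5661 2->0
2 2.7314 0->1
3 4.3142 1->0
4 5.2596 0->1
final: 1 0.2396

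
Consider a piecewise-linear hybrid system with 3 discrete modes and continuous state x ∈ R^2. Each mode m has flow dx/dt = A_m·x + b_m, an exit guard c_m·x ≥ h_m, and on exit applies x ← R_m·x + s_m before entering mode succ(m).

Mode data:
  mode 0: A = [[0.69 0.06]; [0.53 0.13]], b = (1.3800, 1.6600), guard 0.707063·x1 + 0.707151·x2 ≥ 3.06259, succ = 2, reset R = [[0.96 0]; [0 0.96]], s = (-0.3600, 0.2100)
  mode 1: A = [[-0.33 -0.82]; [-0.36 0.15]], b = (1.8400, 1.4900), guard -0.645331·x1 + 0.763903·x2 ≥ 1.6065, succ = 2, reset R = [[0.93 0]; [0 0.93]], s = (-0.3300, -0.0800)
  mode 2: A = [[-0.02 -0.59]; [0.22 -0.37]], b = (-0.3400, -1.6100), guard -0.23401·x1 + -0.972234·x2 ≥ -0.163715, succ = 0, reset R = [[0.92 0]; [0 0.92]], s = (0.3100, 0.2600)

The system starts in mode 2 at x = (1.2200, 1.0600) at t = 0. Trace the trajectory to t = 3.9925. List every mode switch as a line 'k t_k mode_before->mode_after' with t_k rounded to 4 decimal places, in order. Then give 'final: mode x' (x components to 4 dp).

Mode 2: guard c·x = -0.1637 hit at Δt = 0.6799 (t = 0.6799), x⁻ = (0.7736, -0.0178) → reset → x⁺ = (1.0217, 0.2436), jump to mode 0
Mode 0: guard c·x = 3.0626 hit at Δt = 0.5755 (t = 1.2554), x⁻ = (2.5338, 1.7974) → reset → x⁺ = (2.0725, 1.9355), jump to mode 2
Mode 2: guard c·x = -0.1637 hit at Δt = 1.2302 (t = 2.4856), x⁻ = (0.9792, -0.0673) → reset → x⁺ = (1.2108, 0.1981), jump to mode 0
Mode 0: guard c·x = 3.0626 hit at Δt = 0.5301 (t = 3.0157), x⁻ = (2.6613, 1.6699) → reset → x⁺ = (2.1948, 1.8131), jump to mode 2
Mode 2: flow for 0.9768 to horizon, guard not reached → x = (1.2579, 0.2357)

1 0.6799 2->0
2 1.2554 0->2
3 2.4856 2->0
4 3.0157 0->2
final: 2 1.2579 0.2357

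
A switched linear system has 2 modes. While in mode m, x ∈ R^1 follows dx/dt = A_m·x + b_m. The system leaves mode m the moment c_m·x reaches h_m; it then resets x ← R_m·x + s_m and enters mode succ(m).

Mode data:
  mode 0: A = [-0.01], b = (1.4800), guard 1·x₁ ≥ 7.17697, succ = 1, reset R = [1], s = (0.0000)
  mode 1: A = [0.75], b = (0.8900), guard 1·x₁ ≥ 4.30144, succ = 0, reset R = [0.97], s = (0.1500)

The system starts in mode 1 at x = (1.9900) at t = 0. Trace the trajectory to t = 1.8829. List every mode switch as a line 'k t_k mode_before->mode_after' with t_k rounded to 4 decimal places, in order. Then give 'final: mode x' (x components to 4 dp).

1 0.7290 1->0
final: 0 5.9708

Mode 1: guard c·x = 4.3014 hit at Δt = 0.7290 (t = 0.7290), x⁻ = (4.3014) → reset → x⁺ = (4.3224), jump to mode 0
Mode 0: flow for 1.1539 to horizon, guard not reached → x = (5.9708)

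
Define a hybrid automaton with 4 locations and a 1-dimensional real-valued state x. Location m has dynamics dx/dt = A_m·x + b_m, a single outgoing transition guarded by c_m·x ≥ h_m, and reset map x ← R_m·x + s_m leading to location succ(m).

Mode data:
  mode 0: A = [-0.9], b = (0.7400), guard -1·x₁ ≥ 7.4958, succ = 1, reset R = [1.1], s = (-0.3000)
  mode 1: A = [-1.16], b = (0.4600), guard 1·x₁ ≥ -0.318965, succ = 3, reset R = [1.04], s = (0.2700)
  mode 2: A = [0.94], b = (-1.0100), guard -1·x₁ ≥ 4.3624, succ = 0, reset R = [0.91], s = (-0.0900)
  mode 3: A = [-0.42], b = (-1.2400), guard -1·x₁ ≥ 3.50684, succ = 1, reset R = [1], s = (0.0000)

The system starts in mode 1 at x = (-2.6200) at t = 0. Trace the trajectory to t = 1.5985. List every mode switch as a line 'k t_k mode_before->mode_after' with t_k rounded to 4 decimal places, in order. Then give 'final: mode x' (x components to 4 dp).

Mode 1: guard c·x = -0.3190 hit at Δt = 1.2404 (t = 1.2404), x⁻ = (-0.3190) → reset → x⁺ = (-0.0617), jump to mode 3
Mode 3: flow for 0.3581 to horizon, guard not reached → x = (-0.4654)

1 1.2404 1->3
final: 3 -0.4654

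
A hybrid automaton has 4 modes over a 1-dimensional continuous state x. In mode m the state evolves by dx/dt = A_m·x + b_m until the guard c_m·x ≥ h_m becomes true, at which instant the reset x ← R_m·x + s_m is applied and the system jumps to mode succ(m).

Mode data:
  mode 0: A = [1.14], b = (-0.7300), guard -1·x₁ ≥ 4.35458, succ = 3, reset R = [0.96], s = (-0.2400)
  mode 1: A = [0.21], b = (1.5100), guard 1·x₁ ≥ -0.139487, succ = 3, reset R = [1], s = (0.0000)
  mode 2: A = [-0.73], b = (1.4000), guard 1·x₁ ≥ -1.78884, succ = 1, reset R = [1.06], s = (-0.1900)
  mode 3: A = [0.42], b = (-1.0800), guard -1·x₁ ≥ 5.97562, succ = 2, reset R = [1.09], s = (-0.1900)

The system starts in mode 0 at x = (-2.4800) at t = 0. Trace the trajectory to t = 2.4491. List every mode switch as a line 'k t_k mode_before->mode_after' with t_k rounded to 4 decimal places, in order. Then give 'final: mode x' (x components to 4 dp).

1 0.4127 0->3
2 0.8909 3->2
3 2.0472 2->1
final: 1 -1.6367

Mode 0: guard c·x = 4.3546 hit at Δt = 0.4127 (t = 0.4127), x⁻ = (-4.3546) → reset → x⁺ = (-4.4204), jump to mode 3
Mode 3: guard c·x = 5.9756 hit at Δt = 0.4782 (t = 0.8909), x⁻ = (-5.9756) → reset → x⁺ = (-6.7034), jump to mode 2
Mode 2: guard c·x = -1.7888 hit at Δt = 1.1563 (t = 2.0472), x⁻ = (-1.7888) → reset → x⁺ = (-2.0862), jump to mode 1
Mode 1: flow for 0.4019 to horizon, guard not reached → x = (-1.6367)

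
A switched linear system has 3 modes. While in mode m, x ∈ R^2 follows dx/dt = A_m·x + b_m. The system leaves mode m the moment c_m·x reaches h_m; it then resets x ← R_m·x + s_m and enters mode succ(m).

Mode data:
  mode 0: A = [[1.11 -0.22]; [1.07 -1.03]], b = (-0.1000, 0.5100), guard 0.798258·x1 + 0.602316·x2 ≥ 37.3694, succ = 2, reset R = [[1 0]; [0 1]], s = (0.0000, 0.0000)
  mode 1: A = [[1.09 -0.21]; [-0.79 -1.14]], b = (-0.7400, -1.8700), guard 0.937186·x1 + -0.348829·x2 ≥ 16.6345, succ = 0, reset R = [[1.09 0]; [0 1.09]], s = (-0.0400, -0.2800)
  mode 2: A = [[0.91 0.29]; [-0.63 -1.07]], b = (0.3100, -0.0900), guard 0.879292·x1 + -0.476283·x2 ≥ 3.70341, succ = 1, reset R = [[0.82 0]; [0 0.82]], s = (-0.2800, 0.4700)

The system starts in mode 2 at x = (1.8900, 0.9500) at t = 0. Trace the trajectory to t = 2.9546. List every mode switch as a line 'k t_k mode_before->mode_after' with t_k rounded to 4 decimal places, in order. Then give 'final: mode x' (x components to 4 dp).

Mode 2: guard c·x = 3.7034 hit at Δt = 0.6951 (t = 0.6951), x⁻ = (3.9378, -0.5059) → reset → x⁺ = (2.9490, 0.0551), jump to mode 1
Mode 1: guard c·x = 16.6345 hit at Δt = 1.5810 (t = 2.2761), x⁻ = (15.2976, -6.5871) → reset → x⁺ = (16.6344, -7.4600), jump to mode 0
Mode 0: flow for 0.6785 to horizon, guard not reached → x = (35.1885, 10.1452)

1 0.6951 2->1
2 2.2761 1->0
final: 0 35.1885 10.1452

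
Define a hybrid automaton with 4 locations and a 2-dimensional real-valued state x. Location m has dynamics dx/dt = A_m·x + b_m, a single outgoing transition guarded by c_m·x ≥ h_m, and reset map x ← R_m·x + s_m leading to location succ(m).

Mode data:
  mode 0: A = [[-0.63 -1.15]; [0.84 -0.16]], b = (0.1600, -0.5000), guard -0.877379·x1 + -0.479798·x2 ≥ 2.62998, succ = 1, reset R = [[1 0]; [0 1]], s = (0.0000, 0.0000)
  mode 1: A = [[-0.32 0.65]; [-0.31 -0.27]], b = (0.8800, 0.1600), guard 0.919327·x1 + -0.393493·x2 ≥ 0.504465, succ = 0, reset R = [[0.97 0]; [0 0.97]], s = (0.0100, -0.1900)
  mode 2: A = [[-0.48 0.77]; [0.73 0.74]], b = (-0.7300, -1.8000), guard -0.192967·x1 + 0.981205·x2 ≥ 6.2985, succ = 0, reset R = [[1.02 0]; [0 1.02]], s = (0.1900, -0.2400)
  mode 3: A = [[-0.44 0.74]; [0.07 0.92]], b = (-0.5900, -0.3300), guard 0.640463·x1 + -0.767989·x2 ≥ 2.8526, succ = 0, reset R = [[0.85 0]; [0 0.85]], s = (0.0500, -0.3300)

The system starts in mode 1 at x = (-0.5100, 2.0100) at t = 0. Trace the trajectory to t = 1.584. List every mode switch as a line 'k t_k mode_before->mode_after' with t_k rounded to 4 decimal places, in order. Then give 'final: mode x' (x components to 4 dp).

Mode 1: guard c·x = 0.5045 hit at Δt = 0.8987 (t = 0.8987), x⁻ = (1.2299, 1.5915) → reset → x⁺ = (1.2030, 1.3537), jump to mode 0
Mode 0: flow for 0.6853 to horizon, guard not reached → x = (0.0256, 1.1883)

1 0.8987 1->0
final: 0 0.0256 1.1883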